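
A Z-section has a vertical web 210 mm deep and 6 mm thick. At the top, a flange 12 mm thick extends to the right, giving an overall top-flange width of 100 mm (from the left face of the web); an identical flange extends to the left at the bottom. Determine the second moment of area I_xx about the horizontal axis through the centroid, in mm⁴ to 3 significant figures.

Decompose the section into non-overlapping parts with the origin at the bottom-left of its bounding rectangle.
Web: 6 × 210, A = 1 260 mm², y = 105 mm, Ī = 4 630 500 mm⁴.
Top flange (beyond web): 94 × 12, A = 1 128 mm², y = 204 mm, Ī = 13 536 mm⁴.
Bottom flange (beyond web): 94 × 12, A = 1 128 mm², y = 6 mm, Ī = 13 536 mm⁴.
Centroid: ȳ = ΣA·y / ΣA = 105 mm.
Transfer each piece to the horizontal axis through the centroid using Ī + A·d² with d = y − 105:
  web: d = 0 mm → contributes +4 630 500 mm⁴
  top flange (beyond web): d = 99 mm → contributes +11 069 064 mm⁴
  bottom flange (beyond web): d = -99 mm → contributes +11 069 064 mm⁴
Total I = 26 768 628 mm⁴.

I_xx ≈ 2.68 × 10⁷ mm⁴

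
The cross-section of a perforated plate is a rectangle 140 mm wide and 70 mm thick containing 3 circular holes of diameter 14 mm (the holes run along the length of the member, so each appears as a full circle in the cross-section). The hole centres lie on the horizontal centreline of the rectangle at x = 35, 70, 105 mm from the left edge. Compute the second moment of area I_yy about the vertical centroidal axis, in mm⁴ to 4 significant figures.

Decompose the section into non-overlapping parts with the origin at the bottom-left of its bounding rectangle.
Plate: 140 × 70, A = 9 800 mm², x = 70 mm, Ī = 16 006 667 mm⁴.
Hole 1 (subtracted): ⌀14, A = 153.938 mm², x = 35 mm, Ī = 1885.74 mm⁴.
Hole 2 (subtracted): ⌀14, A = 153.938 mm², x = 70 mm, Ī = 1885.74 mm⁴.
Hole 3 (subtracted): ⌀14, A = 153.938 mm², x = 105 mm, Ī = 1885.74 mm⁴.
By symmetry the centroid is at mid-width, x̄ = 70 mm.
Transfer each piece to the vertical centroidal axis using Ī + A·d² with d = x − 70:
  plate: d = 0 mm → contributes +16 006 667 mm⁴
  hole 1: d = -35 mm → contributes −190 460 mm⁴
  hole 2: d = 0 mm → contributes −1885.74 mm⁴
  hole 3: d = 35 mm → contributes −190 460 mm⁴
Total I = 15 623 861 mm⁴.

I_yy ≈ 1.562 × 10⁷ mm⁴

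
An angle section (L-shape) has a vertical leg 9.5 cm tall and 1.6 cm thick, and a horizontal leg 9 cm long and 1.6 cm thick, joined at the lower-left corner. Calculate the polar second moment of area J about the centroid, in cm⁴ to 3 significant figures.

J ≈ 413 cm⁴

Decompose the section into non-overlapping parts with the origin at the bottom-left of its bounding rectangle.
Vertical leg: 1.6 × 9.5, A = 15.2 cm², y = 4.75 cm, Ī = 114.32 cm⁴.
Horizontal leg (remainder): 7.4 × 1.6, A = 11.84 cm², y = 0.8 cm, Ī = 2.5259 cm⁴.
Centroid: ȳ = ΣA·y / ΣA = 3.0204 cm.
Transfer each piece to the centroidal x-axis using Ī + A·d² with d = y − 3.0204:
  vertical leg: d = 1.7296 cm → contributes +159.79 cm⁴
  horizontal leg (remainder): d = -2.2204 cm → contributes +60.9 cm⁴
Total I = 220.69 cm⁴.
For the y-axis: x̄ = 2.7704 cm.
Repeating about the centroidal y-axis gives I_y = 192.05 cm⁴.
Polar second moment: J = I_x + I_y = 412.74 cm⁴.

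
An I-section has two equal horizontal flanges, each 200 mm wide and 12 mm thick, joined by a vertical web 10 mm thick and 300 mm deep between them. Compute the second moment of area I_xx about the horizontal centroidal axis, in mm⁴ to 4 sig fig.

Split into non-overlapping primitives; take the origin at the lower-left of the bounding box.
Bottom flange: 200 × 12, A = 2 400 mm², y = 6 mm, Ī = 28 800 mm⁴.
Web: 10 × 300, A = 3 000 mm², y = 162 mm, Ī = 22 500 000 mm⁴.
Top flange: 200 × 12, A = 2 400 mm², y = 318 mm, Ī = 28 800 mm⁴.
By symmetry the centroid is at mid-height, ȳ = 162 mm.
Transfer each piece to the horizontal centroidal axis using Ī + A·d² with d = y − 162:
  bottom flange: d = -156 mm → contributes +58 435 200 mm⁴
  web: d = 0 mm → contributes +22 500 000 mm⁴
  top flange: d = 156 mm → contributes +58 435 200 mm⁴
Total I = 139 370 400 mm⁴.

I_xx ≈ 1.394 × 10⁸ mm⁴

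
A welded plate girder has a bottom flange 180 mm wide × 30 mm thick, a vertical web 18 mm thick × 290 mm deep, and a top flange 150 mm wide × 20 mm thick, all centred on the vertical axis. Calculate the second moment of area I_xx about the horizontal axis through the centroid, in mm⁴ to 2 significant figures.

Split into non-overlapping primitives; take the origin at the lower-left of the bounding box.
Bottom plate: 180 × 30, A = 5 400 mm², y = 15 mm, Ī = 405 000 mm⁴.
Web plate: 18 × 290, A = 5 220 mm², y = 175 mm, Ī = 36 583 500 mm⁴.
Top plate: 150 × 20, A = 3 000 mm², y = 330 mm, Ī = 100 000 mm⁴.
Centroid: ȳ = ΣA·y / ΣA = 145.7 mm.
Transfer each piece to the horizontal axis through the centroid using Ī + A·d² with d = y − 145.7:
  bottom plate: d = -130.7 mm → contributes +92 657 286 mm⁴
  web plate: d = 29.3 mm → contributes +41 063 336 mm⁴
  top plate: d = 184.3 mm → contributes +101 994 112 mm⁴
Total I = 235 714 733 mm⁴.

I_xx ≈ 2.4 × 10⁸ mm⁴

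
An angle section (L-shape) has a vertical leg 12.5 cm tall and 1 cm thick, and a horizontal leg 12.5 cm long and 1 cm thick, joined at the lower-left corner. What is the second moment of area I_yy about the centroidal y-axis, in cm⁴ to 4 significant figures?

Break the section into simple shapes (no overlaps), measuring from the bottom-left corner of the bounding box.
Vertical leg: 1 × 12.5, A = 12.5 cm², x = 0.5 cm, Ī = 1.04167 cm⁴.
Horizontal leg (remainder): 11.5 × 1, A = 11.5 cm², x = 6.75 cm, Ī = 126.74 cm⁴.
Centroid: x̄ = ΣA·x / ΣA = 3.49479 cm.
Transfer each piece to the centroidal y-axis using Ī + A·d² with d = x − 3.49479:
  vertical leg: d = -2.99479 cm → contributes +113.151 cm⁴
  horizontal leg (remainder): d = 3.25521 cm → contributes +248.598 cm⁴
Total I = 361.749 cm⁴.

I_yy ≈ 361.7 cm⁴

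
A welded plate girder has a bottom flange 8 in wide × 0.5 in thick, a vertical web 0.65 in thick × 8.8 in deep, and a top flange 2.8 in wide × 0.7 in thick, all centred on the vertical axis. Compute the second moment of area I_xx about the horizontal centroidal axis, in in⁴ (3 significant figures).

I_xx ≈ 160 in⁴

Split into non-overlapping primitives; take the origin at the lower-left of the bounding box.
Bottom plate: 8 × 0.5, A = 4 in², y = 0.25 in, Ī = 0.083333 in⁴.
Web plate: 0.65 × 8.8, A = 5.72 in², y = 4.9 in, Ī = 36.913 in⁴.
Top plate: 2.8 × 0.7, A = 1.96 in², y = 9.65 in, Ī = 0.080033 in⁴.
Centroid: ȳ = ΣA·y / ΣA = 4.1046 in.
Transfer each piece to the horizontal centroidal axis using Ī + A·d² with d = y − 4.1046:
  bottom plate: d = -3.8546 in → contributes +59.516 in⁴
  web plate: d = 0.79538 in → contributes +40.532 in⁴
  top plate: d = 5.5454 in → contributes +60.352 in⁴
Total I = 160.4 in⁴.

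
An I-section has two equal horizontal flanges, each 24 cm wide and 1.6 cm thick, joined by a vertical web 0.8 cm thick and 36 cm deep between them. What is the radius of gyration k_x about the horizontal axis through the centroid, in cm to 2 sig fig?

k_x ≈ 17 cm

Treat the section as a set of non-overlapping primitives; coordinates are from the bounding-box lower-left.
Bottom flange: 24 × 1.6, A = 38.4 cm², y = 0.8 cm, Ī = 8.192 cm⁴.
Web: 0.8 × 36, A = 28.8 cm², y = 19.6 cm, Ī = 3 110 cm⁴.
Top flange: 24 × 1.6, A = 38.4 cm², y = 38.4 cm, Ī = 8.192 cm⁴.
By symmetry the centroid is at mid-height, ȳ = 19.6 cm.
Transfer each piece to the horizontal axis through the centroid using Ī + A·d² with d = y − 19.6:
  bottom flange: d = -18.8 cm → contributes +13 580 cm⁴
  web: d = 0 cm → contributes +3 110 cm⁴
  top flange: d = 18.8 cm → contributes +13 580 cm⁴
Total I = 30 271 cm⁴.
Radius of gyration: k = √(I/A) = √(30 271 / 105.6) = 16.93 cm.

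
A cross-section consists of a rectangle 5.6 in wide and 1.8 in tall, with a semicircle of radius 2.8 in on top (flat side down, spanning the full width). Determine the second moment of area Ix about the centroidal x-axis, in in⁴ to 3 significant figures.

Ix ≈ 33.6 in⁴

Break the section into simple shapes (no overlaps), measuring from the bottom-left corner of the bounding box.
Rectangular body: 5.6 × 1.8, A = 10.08 in², y = 0.9 in, Ī = 2.7216 in⁴.
Semicircular cap: semicircle r = 2.8, A = 12.315 in², y = 2.9884 in, Ī = 6.7463 in⁴.
Centroid: ȳ = ΣA·y / ΣA = 2.0484 in.
Transfer each piece to the centroidal x-axis using Ī + A·d² with d = y − 2.0484:
  rectangular body: d = -1.1484 in → contributes +16.015 in⁴
  semicircular cap: d = 0.93997 in → contributes +17.627 in⁴
Total I = 33.642 in⁴.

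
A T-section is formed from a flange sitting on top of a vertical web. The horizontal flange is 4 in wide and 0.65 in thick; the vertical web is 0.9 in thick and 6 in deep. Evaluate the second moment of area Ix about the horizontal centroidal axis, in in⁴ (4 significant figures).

Ix ≈ 35.69 in⁴

Decompose the section into non-overlapping parts with the origin at the bottom-left of its bounding rectangle.
Flange: 4 × 0.65, A = 2.6 in², y = 6.325 in, Ī = 0.0915417 in⁴.
Web: 0.9 × 6, A = 5.4 in², y = 3 in, Ī = 16.2 in⁴.
Centroid: ȳ = ΣA·y / ΣA = 4.08063 in.
Transfer each piece to the horizontal centroidal axis using Ī + A·d² with d = y − 4.08063:
  flange: d = 2.24438 in → contributes +13.1883 in⁴
  web: d = -1.08063 in → contributes +22.5059 in⁴
Total I = 35.6942 in⁴.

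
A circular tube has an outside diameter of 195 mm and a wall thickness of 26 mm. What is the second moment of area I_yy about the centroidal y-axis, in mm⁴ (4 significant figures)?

Decompose the section into non-overlapping parts with the origin at the bottom-left of its bounding rectangle.
Outer circle: ⌀195, A = 29864.8 mm², x = 97.5 mm, Ī = 70 975 481 mm⁴.
Bore (subtracted): ⌀143, A = 16060.6 mm², x = 97.5 mm, Ī = 20 526 460 mm⁴.
By symmetry the centroid is at mid-width, x̄ = 97.5 mm.
All pieces are centred on the centroidal y-axis, so I = ΣĪ (holes subtracted) = 50 449 021 mm⁴.

I_yy ≈ 5.045 × 10⁷ mm⁴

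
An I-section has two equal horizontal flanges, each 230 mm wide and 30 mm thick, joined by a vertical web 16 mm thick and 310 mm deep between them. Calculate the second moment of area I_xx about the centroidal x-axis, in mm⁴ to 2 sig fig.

Split into non-overlapping primitives; take the origin at the lower-left of the bounding box.
Bottom flange: 230 × 30, A = 6 900 mm², y = 15 mm, Ī = 517 500 mm⁴.
Web: 16 × 310, A = 4 960 mm², y = 185 mm, Ī = 39 721 333 mm⁴.
Top flange: 230 × 30, A = 6 900 mm², y = 355 mm, Ī = 517 500 mm⁴.
By symmetry the centroid is at mid-height, ȳ = 185 mm.
Transfer each piece to the centroidal x-axis using Ī + A·d² with d = y − 185:
  bottom flange: d = -170 mm → contributes +199 927 500 mm⁴
  web: d = 0 mm → contributes +39 721 333 mm⁴
  top flange: d = 170 mm → contributes +199 927 500 mm⁴
Total I = 439 576 333 mm⁴.

I_xx ≈ 4.4 × 10⁸ mm⁴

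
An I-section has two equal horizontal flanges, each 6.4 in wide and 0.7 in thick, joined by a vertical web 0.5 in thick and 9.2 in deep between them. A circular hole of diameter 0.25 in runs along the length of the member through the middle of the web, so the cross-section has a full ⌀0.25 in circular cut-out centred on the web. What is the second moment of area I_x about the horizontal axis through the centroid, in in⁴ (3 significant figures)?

I_x ≈ 252 in⁴

Split into non-overlapping primitives; take the origin at the lower-left of the bounding box.
Bottom flange: 6.4 × 0.7, A = 4.48 in², y = 0.35 in, Ī = 0.18293 in⁴.
Web: 0.5 × 9.2, A = 4.6 in², y = 5.3 in, Ī = 32.445 in⁴.
Top flange: 6.4 × 0.7, A = 4.48 in², y = 10.25 in, Ī = 0.18293 in⁴.
Hole (subtracted): ⌀0.25, A = 0.049087 in², y = 5.3 in, Ī = 0.00019175 in⁴.
By symmetry the centroid is at mid-height, ȳ = 5.3 in.
Transfer each piece to the horizontal axis through the centroid using Ī + A·d² with d = y − 5.3:
  bottom flange: d = -4.95 in → contributes +109.95 in⁴
  web: d = 0 in → contributes +32.445 in⁴
  top flange: d = 4.95 in → contributes +109.95 in⁴
  hole: d = 0 in → contributes −0.00019175 in⁴
Total I = 252.35 in⁴.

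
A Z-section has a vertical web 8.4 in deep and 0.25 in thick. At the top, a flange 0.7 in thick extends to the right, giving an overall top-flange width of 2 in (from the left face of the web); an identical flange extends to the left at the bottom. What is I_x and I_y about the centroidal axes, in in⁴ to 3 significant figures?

Split into non-overlapping primitives; take the origin at the lower-left of the bounding box.
Web: 0.25 × 8.4, A = 2.1 in², y = 4.2 in, Ī = 12.348 in⁴.
Top flange (beyond web): 1.75 × 0.7, A = 1.225 in², y = 8.05 in, Ī = 0.050021 in⁴.
Bottom flange (beyond web): 1.75 × 0.7, A = 1.225 in², y = 0.35 in, Ī = 0.050021 in⁴.
Centroid: ȳ = ΣA·y / ΣA = 4.2 in.
Transfer each piece to the centroidal x-axis using Ī + A·d² with d = y − 4.2:
  web: d = 0 in → contributes +12.348 in⁴
  top flange (beyond web): d = 3.85 in → contributes +18.208 in⁴
  bottom flange (beyond web): d = -3.85 in → contributes +18.208 in⁴
Total I = 48.763 in⁴.
For the y-axis: x̄ = 1.875 in.
Repeating about the centroidal y-axis gives I_y = 3.0862 in⁴.

I_x ≈ 48.8 in⁴, I_y ≈ 3.09 in⁴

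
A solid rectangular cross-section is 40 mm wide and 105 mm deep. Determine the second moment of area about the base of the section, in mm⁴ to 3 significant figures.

I_base ≈ 1.54 × 10⁷ mm⁴

The section: 40 × 105, A = 4 200 mm², y = 52.5 mm, Ī = 3 858 750 mm⁴.
Transfer it to the base of the section using Ī + A·d² with d = y − 0:
  the section: d = 52.5 mm → contributes +15 435 000 mm⁴
Total I = 15 435 000 mm⁴.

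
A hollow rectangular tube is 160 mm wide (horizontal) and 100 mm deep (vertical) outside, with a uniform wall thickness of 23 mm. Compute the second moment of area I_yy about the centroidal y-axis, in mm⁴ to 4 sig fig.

I_yy ≈ 2.747 × 10⁷ mm⁴

Treat the section as a set of non-overlapping primitives; coordinates are from the bounding-box lower-left.
Outer rectangle: 160 × 100, A = 16 000 mm², x = 80 mm, Ī = 34 133 333 mm⁴.
Inner void (subtracted): 114 × 54, A = 6 156 mm², x = 80 mm, Ī = 6 666 948 mm⁴.
By symmetry the centroid is at mid-width, x̄ = 80 mm.
All pieces are centred on the centroidal y-axis, so I = ΣĪ (holes subtracted) = 27 466 385 mm⁴.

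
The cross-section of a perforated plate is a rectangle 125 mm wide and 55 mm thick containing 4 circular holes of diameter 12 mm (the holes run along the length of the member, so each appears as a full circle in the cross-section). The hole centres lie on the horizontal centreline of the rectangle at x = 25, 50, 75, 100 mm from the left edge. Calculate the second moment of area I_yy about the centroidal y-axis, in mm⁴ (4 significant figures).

I_yy ≈ 8.594 × 10⁶ mm⁴

Break the section into simple shapes (no overlaps), measuring from the bottom-left corner of the bounding box.
Plate: 125 × 55, A = 6 875 mm², x = 62.5 mm, Ī = 8 951 823 mm⁴.
Hole 1 (subtracted): ⌀12, A = 113.097 mm², x = 25 mm, Ī = 1017.88 mm⁴.
Hole 2 (subtracted): ⌀12, A = 113.097 mm², x = 50 mm, Ī = 1017.88 mm⁴.
Hole 3 (subtracted): ⌀12, A = 113.097 mm², x = 75 mm, Ī = 1017.88 mm⁴.
Hole 4 (subtracted): ⌀12, A = 113.097 mm², x = 100 mm, Ī = 1017.88 mm⁴.
By symmetry the centroid is at mid-width, x̄ = 62.5 mm.
Transfer each piece to the centroidal y-axis using Ī + A·d² with d = x − 62.5:
  plate: d = 0 mm → contributes +8 951 823 mm⁴
  hole 1: d = -37.5 mm → contributes −160 061 mm⁴
  hole 2: d = -12.5 mm → contributes −18689.3 mm⁴
  hole 3: d = 12.5 mm → contributes −18689.3 mm⁴
  hole 4: d = 37.5 mm → contributes −160 061 mm⁴
Total I = 8 594 322 mm⁴.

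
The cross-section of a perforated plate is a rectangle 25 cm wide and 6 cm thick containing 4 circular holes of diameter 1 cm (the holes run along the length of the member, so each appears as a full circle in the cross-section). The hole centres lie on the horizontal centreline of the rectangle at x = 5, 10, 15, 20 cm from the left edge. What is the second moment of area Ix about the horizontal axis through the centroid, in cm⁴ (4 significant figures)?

Ix ≈ 449.8 cm⁴

Decompose the section into non-overlapping parts with the origin at the bottom-left of its bounding rectangle.
Plate: 25 × 6, A = 150 cm², y = 3 cm, Ī = 450 cm⁴.
Hole 1 (subtracted): ⌀1, A = 0.785398 cm², y = 3 cm, Ī = 0.0490874 cm⁴.
Hole 2 (subtracted): ⌀1, A = 0.785398 cm², y = 3 cm, Ī = 0.0490874 cm⁴.
Hole 3 (subtracted): ⌀1, A = 0.785398 cm², y = 3 cm, Ī = 0.0490874 cm⁴.
Hole 4 (subtracted): ⌀1, A = 0.785398 cm², y = 3 cm, Ī = 0.0490874 cm⁴.
By symmetry the centroid is at mid-height, ȳ = 3 cm.
All pieces are centred on the horizontal axis through the centroid, so I = ΣĪ (holes subtracted) = 449.804 cm⁴.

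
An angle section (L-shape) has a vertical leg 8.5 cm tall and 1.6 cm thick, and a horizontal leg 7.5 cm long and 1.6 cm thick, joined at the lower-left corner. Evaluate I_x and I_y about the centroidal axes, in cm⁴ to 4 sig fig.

I_x ≈ 150.2 cm⁴, I_y ≈ 108.6 cm⁴

Treat the section as a set of non-overlapping primitives; coordinates are from the bounding-box lower-left.
Vertical leg: 1.6 × 8.5, A = 13.6 cm², y = 4.25 cm, Ī = 81.8833 cm⁴.
Horizontal leg (remainder): 5.9 × 1.6, A = 9.44 cm², y = 0.8 cm, Ī = 2.01387 cm⁴.
Centroid: ȳ = ΣA·y / ΣA = 2.83646 cm.
Transfer each piece to the centroidal x-axis using Ī + A·d² with d = y − 2.83646:
  vertical leg: d = 1.41354 cm → contributes +109.057 cm⁴
  horizontal leg (remainder): d = -2.03646 cm → contributes +41.1631 cm⁴
Total I = 150.221 cm⁴.
For the y-axis: x̄ = 2.33646 cm.
Repeating about the centroidal y-axis gives I_y = 108.645 cm⁴.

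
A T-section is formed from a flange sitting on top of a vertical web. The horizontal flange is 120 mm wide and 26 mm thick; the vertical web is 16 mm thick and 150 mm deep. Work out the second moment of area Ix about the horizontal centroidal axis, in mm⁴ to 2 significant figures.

Split into non-overlapping primitives; take the origin at the lower-left of the bounding box.
Flange: 120 × 26, A = 3 120 mm², y = 163 mm, Ī = 175 760 mm⁴.
Web: 16 × 150, A = 2 400 mm², y = 75 mm, Ī = 4 500 000 mm⁴.
Centroid: ȳ = ΣA·y / ΣA = 124.7 mm.
Transfer each piece to the horizontal centroidal axis using Ī + A·d² with d = y − 124.7:
  flange: d = 38.26 mm → contributes +4 743 110 mm⁴
  web: d = -49.74 mm → contributes +10 437 555 mm⁴
Total I = 15 180 664 mm⁴.

Ix ≈ 1.5 × 10⁷ mm⁴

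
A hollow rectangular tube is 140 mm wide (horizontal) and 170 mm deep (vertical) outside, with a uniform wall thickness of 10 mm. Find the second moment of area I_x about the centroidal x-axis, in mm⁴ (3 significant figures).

Treat the section as a set of non-overlapping primitives; coordinates are from the bounding-box lower-left.
Outer rectangle: 140 × 170, A = 23 800 mm², y = 85 mm, Ī = 57 318 333 mm⁴.
Inner void (subtracted): 120 × 150, A = 18 000 mm², y = 85 mm, Ī = 33 750 000 mm⁴.
By symmetry the centroid is at mid-height, ȳ = 85 mm.
All pieces are centred on the centroidal x-axis, so I = ΣĪ (holes subtracted) = 23 568 333 mm⁴.

I_x ≈ 2.36 × 10⁷ mm⁴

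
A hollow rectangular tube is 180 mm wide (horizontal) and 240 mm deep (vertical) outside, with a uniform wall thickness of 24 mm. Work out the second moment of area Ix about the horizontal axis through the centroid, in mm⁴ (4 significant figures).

Decompose the section into non-overlapping parts with the origin at the bottom-left of its bounding rectangle.
Outer rectangle: 180 × 240, A = 43 200 mm², y = 120 mm, Ī = 207 360 000 mm⁴.
Inner void (subtracted): 132 × 192, A = 25 344 mm², y = 120 mm, Ī = 77 856 768 mm⁴.
By symmetry the centroid is at mid-height, ȳ = 120 mm.
All pieces are centred on the horizontal axis through the centroid, so I = ΣĪ (holes subtracted) = 129 503 232 mm⁴.

Ix ≈ 1.295 × 10⁸ mm⁴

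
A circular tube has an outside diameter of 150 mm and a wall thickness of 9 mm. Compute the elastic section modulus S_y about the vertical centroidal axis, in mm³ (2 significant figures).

Split into non-overlapping primitives; take the origin at the lower-left of the bounding box.
Outer circle: ⌀150, A = 17 671 mm², x = 75 mm, Ī = 24 850 489 mm⁴.
Bore (subtracted): ⌀132, A = 13 685 mm², x = 75 mm, Ī = 14 902 723 mm⁴.
By symmetry the centroid is at mid-width, x̄ = 75 mm.
All pieces are centred on the vertical centroidal axis, so I = ΣĪ (holes subtracted) = 9 947 766 mm⁴.
Extreme fibre distance c = 75 mm; S = I/c = 132 637 mm³.

S_y ≈ 1.3 × 10⁵ mm³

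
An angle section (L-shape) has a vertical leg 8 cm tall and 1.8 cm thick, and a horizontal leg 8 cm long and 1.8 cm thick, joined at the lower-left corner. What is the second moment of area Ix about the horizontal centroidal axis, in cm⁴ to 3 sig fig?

Ix ≈ 140 cm⁴

Decompose the section into non-overlapping parts with the origin at the bottom-left of its bounding rectangle.
Vertical leg: 1.8 × 8, A = 14.4 cm², y = 4 cm, Ī = 76.8 cm⁴.
Horizontal leg (remainder): 6.2 × 1.8, A = 11.16 cm², y = 0.9 cm, Ī = 3.0132 cm⁴.
Centroid: ȳ = ΣA·y / ΣA = 2.6465 cm.
Transfer each piece to the horizontal centroidal axis using Ī + A·d² with d = y − 2.6465:
  vertical leg: d = 1.3535 cm → contributes +103.18 cm⁴
  horizontal leg (remainder): d = -1.7465 cm → contributes +37.053 cm⁴
Total I = 140.23 cm⁴.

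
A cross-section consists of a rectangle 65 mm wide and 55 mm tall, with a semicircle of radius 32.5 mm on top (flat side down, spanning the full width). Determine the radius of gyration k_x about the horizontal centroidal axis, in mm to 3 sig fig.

k_x ≈ 23.8 mm

Break the section into simple shapes (no overlaps), measuring from the bottom-left corner of the bounding box.
Rectangular body: 65 × 55, A = 3 575 mm², y = 27.5 mm, Ī = 901 198 mm⁴.
Semicircular cap: semicircle r = 32.5, A = 1659.2 mm², y = 68.793 mm, Ī = 122 452 mm⁴.
Centroid: ȳ = ΣA·y / ΣA = 40.589 mm.
Transfer each piece to the horizontal centroidal axis using Ī + A·d² with d = y − 40.589:
  rectangular body: d = -13.089 mm → contributes +1 513 715 mm⁴
  semicircular cap: d = 28.204 mm → contributes +1 442 250 mm⁴
Total I = 2 955 965 mm⁴.
Radius of gyration: k = √(I/A) = √(2 955 965 / 5234.2) = 23.764 mm.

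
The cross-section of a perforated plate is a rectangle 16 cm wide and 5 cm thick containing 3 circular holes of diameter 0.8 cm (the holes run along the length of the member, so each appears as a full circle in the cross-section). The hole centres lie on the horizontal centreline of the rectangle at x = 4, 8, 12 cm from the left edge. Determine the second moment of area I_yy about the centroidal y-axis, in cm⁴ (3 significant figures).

I_yy ≈ 1690 cm⁴

Break the section into simple shapes (no overlaps), measuring from the bottom-left corner of the bounding box.
Plate: 16 × 5, A = 80 cm², x = 8 cm, Ī = 1706.7 cm⁴.
Hole 1 (subtracted): ⌀0.8, A = 0.50265 cm², x = 4 cm, Ī = 0.020106 cm⁴.
Hole 2 (subtracted): ⌀0.8, A = 0.50265 cm², x = 8 cm, Ī = 0.020106 cm⁴.
Hole 3 (subtracted): ⌀0.8, A = 0.50265 cm², x = 12 cm, Ī = 0.020106 cm⁴.
By symmetry the centroid is at mid-width, x̄ = 8 cm.
Transfer each piece to the centroidal y-axis using Ī + A·d² with d = x − 8:
  plate: d = 0 cm → contributes +1706.7 cm⁴
  hole 1: d = -4 cm → contributes −8.0626 cm⁴
  hole 2: d = 0 cm → contributes −0.020106 cm⁴
  hole 3: d = 4 cm → contributes −8.0626 cm⁴
Total I = 1690.5 cm⁴.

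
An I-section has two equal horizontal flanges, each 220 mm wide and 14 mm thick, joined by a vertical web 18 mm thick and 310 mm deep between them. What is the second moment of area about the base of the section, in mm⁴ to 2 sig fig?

I_base ≈ 5.4 × 10⁸ mm⁴

Treat the section as a set of non-overlapping primitives; coordinates are from the bounding-box lower-left.
Bottom flange: 220 × 14, A = 3 080 mm², y = 7 mm, Ī = 50 307 mm⁴.
Web: 18 × 310, A = 5 580 mm², y = 169 mm, Ī = 44 686 500 mm⁴.
Top flange: 220 × 14, A = 3 080 mm², y = 331 mm, Ī = 50 307 mm⁴.
Transfer each piece to the bottom edge using Ī + A·d² with d = y − 0:
  bottom flange: d = 7 mm → contributes +201 227 mm⁴
  web: d = 169 mm → contributes +204 056 880 mm⁴
  top flange: d = 331 mm → contributes +337 498 187 mm⁴
Total I = 541 756 293 mm⁴.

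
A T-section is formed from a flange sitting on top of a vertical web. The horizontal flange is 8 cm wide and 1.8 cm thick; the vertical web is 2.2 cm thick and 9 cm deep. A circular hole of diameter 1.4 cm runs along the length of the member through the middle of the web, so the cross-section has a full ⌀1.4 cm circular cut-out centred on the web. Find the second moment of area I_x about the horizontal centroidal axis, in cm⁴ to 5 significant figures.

Break the section into simple shapes (no overlaps), measuring from the bottom-left corner of the bounding box.
Flange: 8 × 1.8, A = 14.4 cm², y = 9.9 cm, Ī = 3.888 cm⁴.
Web: 2.2 × 9, A = 19.8 cm², y = 4.5 cm, Ī = 133.65 cm⁴.
Hole (subtracted): ⌀1.4, A = 1.53938 cm², y = 4.5 cm, Ī = 0.1885741 cm⁴.
Centroid: ȳ = ΣA·y / ΣA = 6.880849 cm.
Transfer each piece to the horizontal centroidal axis using Ī + A·d² with d = y − 6.880849:
  flange: d = 3.019151 cm → contributes +135.1479 cm⁴
  web: d = -2.380849 cm → contributes +245.8851 cm⁴
  hole: d = -2.380849 cm → contributes −8.914462 cm⁴
Total I = 372.1186 cm⁴.

I_x ≈ 372.12 cm⁴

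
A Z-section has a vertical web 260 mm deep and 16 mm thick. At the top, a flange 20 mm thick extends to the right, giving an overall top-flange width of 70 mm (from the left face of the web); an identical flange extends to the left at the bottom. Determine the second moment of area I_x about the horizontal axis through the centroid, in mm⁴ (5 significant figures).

Break the section into simple shapes (no overlaps), measuring from the bottom-left corner of the bounding box.
Web: 16 × 260, A = 4 160 mm², y = 130 mm, Ī = 23 434 667 mm⁴.
Top flange (beyond web): 54 × 20, A = 1 080 mm², y = 250 mm, Ī = 36 000 mm⁴.
Bottom flange (beyond web): 54 × 20, A = 1 080 mm², y = 10 mm, Ī = 36 000 mm⁴.
Centroid: ȳ = ΣA·y / ΣA = 130 mm.
Transfer each piece to the horizontal axis through the centroid using Ī + A·d² with d = y − 130:
  web: d = 0 mm → contributes +23 434 667 mm⁴
  top flange (beyond web): d = 120 mm → contributes +15 588 000 mm⁴
  bottom flange (beyond web): d = -120 mm → contributes +15 588 000 mm⁴
Total I = 54 610 667 mm⁴.

I_x ≈ 5.4611 × 10⁷ mm⁴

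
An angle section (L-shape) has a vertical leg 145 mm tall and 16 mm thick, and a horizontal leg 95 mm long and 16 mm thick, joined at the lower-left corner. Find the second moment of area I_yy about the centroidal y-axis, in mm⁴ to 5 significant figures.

I_yy ≈ 2.5530 × 10⁶ mm⁴

Decompose the section into non-overlapping parts with the origin at the bottom-left of its bounding rectangle.
Vertical leg: 16 × 145, A = 2 320 mm², x = 8 mm, Ī = 49493.33 mm⁴.
Horizontal leg (remainder): 79 × 16, A = 1 264 mm², x = 55.5 mm, Ī = 657385.3 mm⁴.
Centroid: x̄ = ΣA·x / ΣA = 24.75223 mm.
Transfer each piece to the centroidal y-axis using Ī + A·d² with d = x − 24.75223:
  vertical leg: d = -16.75223 mm → contributes +700571.8 mm⁴
  horizontal leg (remainder): d = 30.74777 mm → contributes +1 852 403 mm⁴
Total I = 2 552 975 mm⁴.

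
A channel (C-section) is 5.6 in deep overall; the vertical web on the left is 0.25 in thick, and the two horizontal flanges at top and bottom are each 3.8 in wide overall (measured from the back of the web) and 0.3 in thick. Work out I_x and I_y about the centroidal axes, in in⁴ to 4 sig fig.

I_x ≈ 18.63 in⁴, I_y ≈ 5.294 in⁴

Treat the section as a set of non-overlapping primitives; coordinates are from the bounding-box lower-left.
Web: 0.25 × 5.6, A = 1.4 in², y = 2.8 in, Ī = 3.65867 in⁴.
Top flange (beyond web): 3.55 × 0.3, A = 1.065 in², y = 5.45 in, Ī = 0.0079875 in⁴.
Bottom flange (beyond web): 3.55 × 0.3, A = 1.065 in², y = 0.15 in, Ī = 0.0079875 in⁴.
By symmetry the centroid is at mid-height, ȳ = 2.8 in.
Transfer each piece to the centroidal x-axis using Ī + A·d² with d = y − 2.8:
  web: d = 0 in → contributes +3.65867 in⁴
  top flange (beyond web): d = 2.65 in → contributes +7.48695 in⁴
  bottom flange (beyond web): d = -2.65 in → contributes +7.48695 in⁴
Total I = 18.6326 in⁴.
For the y-axis: x̄ = 1.27146 in.
Repeating about the centroidal y-axis gives I_y = 5.29382 in⁴.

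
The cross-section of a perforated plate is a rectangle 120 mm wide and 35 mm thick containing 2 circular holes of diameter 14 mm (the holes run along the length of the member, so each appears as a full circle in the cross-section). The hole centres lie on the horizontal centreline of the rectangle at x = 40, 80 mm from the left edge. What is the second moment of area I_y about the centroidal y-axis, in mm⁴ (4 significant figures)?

Decompose the section into non-overlapping parts with the origin at the bottom-left of its bounding rectangle.
Plate: 120 × 35, A = 4 200 mm², x = 60 mm, Ī = 5 040 000 mm⁴.
Hole 1 (subtracted): ⌀14, A = 153.938 mm², x = 40 mm, Ī = 1885.74 mm⁴.
Hole 2 (subtracted): ⌀14, A = 153.938 mm², x = 80 mm, Ī = 1885.74 mm⁴.
By symmetry the centroid is at mid-width, x̄ = 60 mm.
Transfer each piece to the centroidal y-axis using Ī + A·d² with d = x − 60:
  plate: d = 0 mm → contributes +5 040 000 mm⁴
  hole 1: d = -20 mm → contributes −63 461 mm⁴
  hole 2: d = 20 mm → contributes −63 461 mm⁴
Total I = 4 913 078 mm⁴.

I_y ≈ 4.913 × 10⁶ mm⁴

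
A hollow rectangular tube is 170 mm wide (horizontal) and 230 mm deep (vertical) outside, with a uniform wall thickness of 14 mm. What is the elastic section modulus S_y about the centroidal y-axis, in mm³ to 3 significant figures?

Treat the section as a set of non-overlapping primitives; coordinates are from the bounding-box lower-left.
Outer rectangle: 170 × 230, A = 39 100 mm², x = 85 mm, Ī = 94 165 833 mm⁴.
Inner void (subtracted): 142 × 202, A = 28 684 mm², x = 85 mm, Ī = 48 198 681 mm⁴.
By symmetry the centroid is at mid-width, x̄ = 85 mm.
All pieces are centred on the centroidal y-axis, so I = ΣĪ (holes subtracted) = 45 967 152 mm⁴.
Extreme fibre distance c = 85 mm; S = I/c = 540 790 mm³.

S_y ≈ 5.41 × 10⁵ mm³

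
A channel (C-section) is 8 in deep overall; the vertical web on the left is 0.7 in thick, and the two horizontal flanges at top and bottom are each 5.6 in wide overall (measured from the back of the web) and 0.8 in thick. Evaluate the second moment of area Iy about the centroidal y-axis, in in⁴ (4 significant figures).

Split into non-overlapping primitives; take the origin at the lower-left of the bounding box.
Web: 0.7 × 8, A = 5.6 in², x = 0.35 in, Ī = 0.228667 in⁴.
Top flange (beyond web): 4.9 × 0.8, A = 3.92 in², x = 3.15 in, Ī = 7.84327 in⁴.
Bottom flange (beyond web): 4.9 × 0.8, A = 3.92 in², x = 3.15 in, Ī = 7.84327 in⁴.
Centroid: x̄ = ΣA·x / ΣA = 1.98333 in.
Transfer each piece to the centroidal y-axis using Ī + A·d² with d = x − 1.98333:
  web: d = -1.63333 in → contributes +15.1682 in⁴
  top flange (beyond web): d = 1.16667 in → contributes +13.1788 in⁴
  bottom flange (beyond web): d = 1.16667 in → contributes +13.1788 in⁴
Total I = 41.5259 in⁴.

Iy ≈ 41.53 in⁴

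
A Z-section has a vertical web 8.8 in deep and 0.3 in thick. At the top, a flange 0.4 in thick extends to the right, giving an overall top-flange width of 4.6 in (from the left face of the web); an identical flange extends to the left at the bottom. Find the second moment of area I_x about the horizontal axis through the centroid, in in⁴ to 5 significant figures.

Decompose the section into non-overlapping parts with the origin at the bottom-left of its bounding rectangle.
Web: 0.3 × 8.8, A = 2.64 in², y = 4.4 in, Ī = 17.0368 in⁴.
Top flange (beyond web): 4.3 × 0.4, A = 1.72 in², y = 8.6 in, Ī = 0.02293333 in⁴.
Bottom flange (beyond web): 4.3 × 0.4, A = 1.72 in², y = 0.2 in, Ī = 0.02293333 in⁴.
Centroid: ȳ = ΣA·y / ΣA = 4.4 in.
Transfer each piece to the horizontal axis through the centroid using Ī + A·d² with d = y − 4.4:
  web: d = 0 in → contributes +17.0368 in⁴
  top flange (beyond web): d = 4.2 in → contributes +30.36373 in⁴
  bottom flange (beyond web): d = -4.2 in → contributes +30.36373 in⁴
Total I = 77.76427 in⁴.

I_x ≈ 77.764 in⁴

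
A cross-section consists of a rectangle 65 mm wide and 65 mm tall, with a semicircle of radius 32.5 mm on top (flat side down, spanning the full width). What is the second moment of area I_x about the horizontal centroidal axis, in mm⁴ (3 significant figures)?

I_x ≈ 4.16 × 10⁶ mm⁴

Break the section into simple shapes (no overlaps), measuring from the bottom-left corner of the bounding box.
Rectangular body: 65 × 65, A = 4 225 mm², y = 32.5 mm, Ī = 1 487 552 mm⁴.
Semicircular cap: semicircle r = 32.5, A = 1659.2 mm², y = 78.793 mm, Ī = 122 452 mm⁴.
Centroid: ȳ = ΣA·y / ΣA = 45.553 mm.
Transfer each piece to the horizontal centroidal axis using Ī + A·d² with d = y − 45.553:
  rectangular body: d = -13.053 mm → contributes +2 207 449 mm⁴
  semicircular cap: d = 33.24 mm → contributes +1 955 656 mm⁴
Total I = 4 163 105 mm⁴.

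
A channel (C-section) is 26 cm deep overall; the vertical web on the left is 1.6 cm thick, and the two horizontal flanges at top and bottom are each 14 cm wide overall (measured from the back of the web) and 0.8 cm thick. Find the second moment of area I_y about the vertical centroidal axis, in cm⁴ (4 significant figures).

Break the section into simple shapes (no overlaps), measuring from the bottom-left corner of the bounding box.
Web: 1.6 × 26, A = 41.6 cm², x = 0.8 cm, Ī = 8.87467 cm⁴.
Top flange (beyond web): 12.4 × 0.8, A = 9.92 cm², x = 7.8 cm, Ī = 127.108 cm⁴.
Bottom flange (beyond web): 12.4 × 0.8, A = 9.92 cm², x = 7.8 cm, Ī = 127.108 cm⁴.
Centroid: x̄ = ΣA·x / ΣA = 3.06042 cm.
Transfer each piece to the vertical centroidal axis using Ī + A·d² with d = x − 3.06042:
  web: d = -2.26042 cm → contributes +221.429 cm⁴
  top flange (beyond web): d = 4.73958 cm → contributes +349.948 cm⁴
  bottom flange (beyond web): d = 4.73958 cm → contributes +349.948 cm⁴
Total I = 921.325 cm⁴.

I_y ≈ 921.3 cm⁴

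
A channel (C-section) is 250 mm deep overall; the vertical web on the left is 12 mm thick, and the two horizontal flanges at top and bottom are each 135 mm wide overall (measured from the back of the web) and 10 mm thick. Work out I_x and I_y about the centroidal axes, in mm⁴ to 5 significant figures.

I_x ≈ 5.1070 × 10⁷ mm⁴, I_y ≈ 9.2959 × 10⁶ mm⁴

Break the section into simple shapes (no overlaps), measuring from the bottom-left corner of the bounding box.
Web: 12 × 250, A = 3 000 mm², y = 125 mm, Ī = 15 625 000 mm⁴.
Top flange (beyond web): 123 × 10, A = 1 230 mm², y = 245 mm, Ī = 10 250 mm⁴.
Bottom flange (beyond web): 123 × 10, A = 1 230 mm², y = 5 mm, Ī = 10 250 mm⁴.
By symmetry the centroid is at mid-height, ȳ = 125 mm.
Transfer each piece to the centroidal x-axis using Ī + A·d² with d = y − 125:
  web: d = 0 mm → contributes +15 625 000 mm⁴
  top flange (beyond web): d = 120 mm → contributes +17 722 250 mm⁴
  bottom flange (beyond web): d = -120 mm → contributes +17 722 250 mm⁴
Total I = 51 069 500 mm⁴.
For the y-axis: x̄ = 36.41209 mm.
Repeating about the centroidal y-axis gives I_y = 9 295 893 mm⁴.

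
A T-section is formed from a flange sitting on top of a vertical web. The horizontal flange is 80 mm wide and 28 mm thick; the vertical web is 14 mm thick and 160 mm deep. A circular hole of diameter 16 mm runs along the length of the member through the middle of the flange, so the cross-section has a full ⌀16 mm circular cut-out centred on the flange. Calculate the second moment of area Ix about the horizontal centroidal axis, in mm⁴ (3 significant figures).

Ix ≈ 1.44 × 10⁷ mm⁴

Break the section into simple shapes (no overlaps), measuring from the bottom-left corner of the bounding box.
Flange: 80 × 28, A = 2 240 mm², y = 174 mm, Ī = 146 347 mm⁴.
Web: 14 × 160, A = 2 240 mm², y = 80 mm, Ī = 4 778 667 mm⁴.
Hole (subtracted): ⌀16, A = 201.06 mm², y = 174 mm, Ī = 3 217 mm⁴.
Centroid: ȳ = ΣA·y / ΣA = 124.79 mm.
Transfer each piece to the horizontal centroidal axis using Ī + A·d² with d = y − 124.79:
  flange: d = 49.208 mm → contributes +5 570 448 mm⁴
  web: d = -44.792 mm → contributes +9 272 736 mm⁴
  hole: d = 49.208 mm → contributes −490 083 mm⁴
Total I = 14 353 101 mm⁴.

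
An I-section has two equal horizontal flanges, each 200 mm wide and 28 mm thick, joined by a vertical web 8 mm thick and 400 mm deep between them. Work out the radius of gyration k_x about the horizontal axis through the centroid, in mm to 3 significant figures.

Break the section into simple shapes (no overlaps), measuring from the bottom-left corner of the bounding box.
Bottom flange: 200 × 28, A = 5 600 mm², y = 14 mm, Ī = 365 867 mm⁴.
Web: 8 × 400, A = 3 200 mm², y = 228 mm, Ī = 42 666 667 mm⁴.
Top flange: 200 × 28, A = 5 600 mm², y = 442 mm, Ī = 365 867 mm⁴.
By symmetry the centroid is at mid-height, ȳ = 228 mm.
Transfer each piece to the horizontal axis through the centroid using Ī + A·d² with d = y − 228:
  bottom flange: d = -214 mm → contributes +256 823 467 mm⁴
  web: d = 0 mm → contributes +42 666 667 mm⁴
  top flange: d = 214 mm → contributes +256 823 467 mm⁴
Total I = 556 313 600 mm⁴.
Radius of gyration: k = √(I/A) = √(556 313 600 / 14 400) = 196.55 mm.

k_x ≈ 197 mm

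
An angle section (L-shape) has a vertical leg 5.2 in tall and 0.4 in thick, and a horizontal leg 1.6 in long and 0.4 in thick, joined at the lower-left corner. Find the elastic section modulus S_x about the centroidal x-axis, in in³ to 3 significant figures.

Decompose the section into non-overlapping parts with the origin at the bottom-left of its bounding rectangle.
Vertical leg: 0.4 × 5.2, A = 2.08 in², y = 2.6 in, Ī = 4.6869 in⁴.
Horizontal leg (remainder): 1.2 × 0.4, A = 0.48 in², y = 0.2 in, Ī = 0.0064 in⁴.
Centroid: ȳ = ΣA·y / ΣA = 2.15 in.
Transfer each piece to the centroidal x-axis using Ī + A·d² with d = y − 2.15:
  vertical leg: d = 0.45 in → contributes +5.1081 in⁴
  horizontal leg (remainder): d = -1.95 in → contributes +1.8316 in⁴
Total I = 6.9397 in⁴.
Extreme fibre distance c = 3.05 in; S = I/c = 2.2753 in³.

S_x ≈ 2.28 in³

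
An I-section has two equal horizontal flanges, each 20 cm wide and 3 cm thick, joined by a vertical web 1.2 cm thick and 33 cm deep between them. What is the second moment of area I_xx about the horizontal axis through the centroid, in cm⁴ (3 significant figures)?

Break the section into simple shapes (no overlaps), measuring from the bottom-left corner of the bounding box.
Bottom flange: 20 × 3, A = 60 cm², y = 1.5 cm, Ī = 45 cm⁴.
Web: 1.2 × 33, A = 39.6 cm², y = 19.5 cm, Ī = 3593.7 cm⁴.
Top flange: 20 × 3, A = 60 cm², y = 37.5 cm, Ī = 45 cm⁴.
By symmetry the centroid is at mid-height, ȳ = 19.5 cm.
Transfer each piece to the horizontal axis through the centroid using Ī + A·d² with d = y − 19.5:
  bottom flange: d = -18 cm → contributes +19 485 cm⁴
  web: d = 0 cm → contributes +3593.7 cm⁴
  top flange: d = 18 cm → contributes +19 485 cm⁴
Total I = 42 564 cm⁴.

I_xx ≈ 4.26 × 10⁴ cm⁴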